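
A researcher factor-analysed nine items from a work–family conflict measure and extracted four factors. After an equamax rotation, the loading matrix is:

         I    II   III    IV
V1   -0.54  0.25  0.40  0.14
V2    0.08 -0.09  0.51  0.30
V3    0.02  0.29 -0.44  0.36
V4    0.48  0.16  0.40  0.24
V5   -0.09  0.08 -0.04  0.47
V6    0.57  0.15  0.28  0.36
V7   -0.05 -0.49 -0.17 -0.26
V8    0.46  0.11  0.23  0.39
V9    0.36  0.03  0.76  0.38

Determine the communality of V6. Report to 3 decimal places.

h² = 0.57² + 0.15² + 0.28² + 0.36² = 0.3249 + 0.0225 + 0.0784 + 0.1296 = 0.5554

0.555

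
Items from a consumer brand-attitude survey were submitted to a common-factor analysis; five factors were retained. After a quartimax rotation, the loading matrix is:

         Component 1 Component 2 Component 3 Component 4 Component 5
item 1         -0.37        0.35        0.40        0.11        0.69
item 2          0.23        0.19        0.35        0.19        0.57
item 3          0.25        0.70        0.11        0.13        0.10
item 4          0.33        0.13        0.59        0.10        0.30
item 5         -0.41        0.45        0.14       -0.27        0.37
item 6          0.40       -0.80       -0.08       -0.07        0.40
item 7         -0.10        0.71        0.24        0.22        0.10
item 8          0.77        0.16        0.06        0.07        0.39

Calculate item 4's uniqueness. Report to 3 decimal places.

0.426

h² = 0.33² + 0.13² + 0.59² + 0.10² + 0.30² = 0.1089 + 0.0169 + 0.3481 + 0.0100 + 0.0900 = 0.5739
Uniqueness u² = 1 − h² = 1 − 0.5739 = 0.4261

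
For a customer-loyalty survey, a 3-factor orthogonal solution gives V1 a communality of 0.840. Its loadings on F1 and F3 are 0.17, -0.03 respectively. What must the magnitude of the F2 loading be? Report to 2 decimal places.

0.90

Under orthogonal rotation h² = Σλ², so λ_F2² = h² − (0.0298) = 0.840 − 0.0298 = 0.8102.
|λ| = √0.8102 = 0.9001.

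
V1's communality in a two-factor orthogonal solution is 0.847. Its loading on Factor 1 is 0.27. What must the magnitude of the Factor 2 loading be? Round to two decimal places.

0.88

Under orthogonal rotation h² = Σλ², so λ_Factor 2² = h² − (0.0729) = 0.847 − 0.0729 = 0.7741.
|λ| = √0.7741 = 0.8798.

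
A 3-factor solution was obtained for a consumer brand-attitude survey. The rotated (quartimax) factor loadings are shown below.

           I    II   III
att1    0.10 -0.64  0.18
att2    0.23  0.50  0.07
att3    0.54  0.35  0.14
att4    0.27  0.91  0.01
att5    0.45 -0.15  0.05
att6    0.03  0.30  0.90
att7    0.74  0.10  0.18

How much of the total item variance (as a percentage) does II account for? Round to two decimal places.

SS loadings for II = (-0.64)² + 0.50² + 0.35² + 0.91² + (-0.15)² + 0.30² + 0.10² = 1.7327
With 7 standardized items, total variance = 7. Proportion = 1.7327/7 = 0.2475 → 24.75%.

24.75%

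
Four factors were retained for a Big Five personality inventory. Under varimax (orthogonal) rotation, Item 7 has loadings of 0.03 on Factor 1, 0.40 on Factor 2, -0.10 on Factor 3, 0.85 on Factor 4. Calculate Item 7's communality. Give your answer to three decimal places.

h² = 0.03² + 0.40² + (-0.10)² + 0.85² = 0.0009 + 0.1600 + 0.0100 + 0.7225 = 0.8934

0.893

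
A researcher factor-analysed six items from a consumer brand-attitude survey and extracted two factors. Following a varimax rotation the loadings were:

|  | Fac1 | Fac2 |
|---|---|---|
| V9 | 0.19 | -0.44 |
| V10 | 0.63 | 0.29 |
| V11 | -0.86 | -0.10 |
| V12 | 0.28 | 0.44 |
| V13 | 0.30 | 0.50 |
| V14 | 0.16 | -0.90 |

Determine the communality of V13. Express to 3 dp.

h² = 0.30² + 0.50² = 0.0900 + 0.2500 = 0.3400

0.340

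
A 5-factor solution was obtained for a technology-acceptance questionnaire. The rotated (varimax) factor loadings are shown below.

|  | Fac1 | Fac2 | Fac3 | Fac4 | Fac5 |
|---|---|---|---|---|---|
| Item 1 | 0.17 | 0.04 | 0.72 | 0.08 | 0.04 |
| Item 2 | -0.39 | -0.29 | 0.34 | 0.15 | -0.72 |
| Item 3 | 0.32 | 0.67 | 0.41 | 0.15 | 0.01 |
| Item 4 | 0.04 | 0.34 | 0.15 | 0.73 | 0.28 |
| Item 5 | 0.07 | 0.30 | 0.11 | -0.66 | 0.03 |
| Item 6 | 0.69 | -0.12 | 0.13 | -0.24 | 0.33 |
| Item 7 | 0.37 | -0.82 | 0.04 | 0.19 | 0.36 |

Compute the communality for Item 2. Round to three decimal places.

h² = (-0.39)² + (-0.29)² + 0.34² + 0.15² + (-0.72)² = 0.1521 + 0.0841 + 0.1156 + 0.0225 + 0.5184 = 0.8927

0.893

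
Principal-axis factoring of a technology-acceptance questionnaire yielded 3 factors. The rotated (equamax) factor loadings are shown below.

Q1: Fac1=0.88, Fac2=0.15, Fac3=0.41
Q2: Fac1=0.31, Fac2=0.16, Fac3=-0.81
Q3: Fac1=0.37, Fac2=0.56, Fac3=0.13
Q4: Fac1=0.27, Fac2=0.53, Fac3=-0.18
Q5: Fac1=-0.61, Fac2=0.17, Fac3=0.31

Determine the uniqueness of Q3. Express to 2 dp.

0.53

h² = 0.37² + 0.56² + 0.13² = 0.1369 + 0.3136 + 0.0169 = 0.4674
Uniqueness u² = 1 − h² = 1 − 0.4674 = 0.5326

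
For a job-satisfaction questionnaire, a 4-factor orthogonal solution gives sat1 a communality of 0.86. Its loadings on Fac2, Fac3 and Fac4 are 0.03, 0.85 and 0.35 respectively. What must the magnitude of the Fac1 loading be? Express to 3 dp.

Under orthogonal rotation h² = Σλ², so λ_Fac1² = h² − (0.8459) = 0.86 − 0.8459 = 0.0141.
|λ| = √0.0141 = 0.1187.

0.119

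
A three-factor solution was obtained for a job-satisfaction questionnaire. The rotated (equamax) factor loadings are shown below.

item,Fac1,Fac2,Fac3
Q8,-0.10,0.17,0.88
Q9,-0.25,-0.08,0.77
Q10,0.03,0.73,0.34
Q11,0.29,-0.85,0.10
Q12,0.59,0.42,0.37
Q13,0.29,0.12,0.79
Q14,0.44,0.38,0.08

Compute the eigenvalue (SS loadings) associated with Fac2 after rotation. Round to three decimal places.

1.626

SS loadings for Fac2 = 0.17² + (-0.08)² + 0.73² + (-0.85)² + 0.42² + 0.12² + 0.38² = 0.0289 + 0.0064 + 0.5329 + 0.7225 + 0.1764 + 0.0144 + 0.1444 = 1.6259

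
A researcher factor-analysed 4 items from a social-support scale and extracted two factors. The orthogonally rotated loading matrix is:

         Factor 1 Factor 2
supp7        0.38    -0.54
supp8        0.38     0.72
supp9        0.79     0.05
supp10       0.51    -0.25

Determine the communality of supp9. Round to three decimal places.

h² = 0.79² + 0.05² = 0.6241 + 0.0025 = 0.6266

0.627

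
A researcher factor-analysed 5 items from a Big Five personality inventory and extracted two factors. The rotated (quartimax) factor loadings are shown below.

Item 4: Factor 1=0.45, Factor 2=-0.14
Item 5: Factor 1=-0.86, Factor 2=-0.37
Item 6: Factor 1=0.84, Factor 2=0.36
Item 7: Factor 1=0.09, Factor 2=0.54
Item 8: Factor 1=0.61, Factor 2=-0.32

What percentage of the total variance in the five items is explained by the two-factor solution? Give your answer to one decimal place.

Communalities: 0.2221, 0.8765, 0.8352, 0.2997, 0.4745; Σh² = 2.7080.
Total variance with 5 standardized items is 5, so the solution explains 2.7080/5 = 0.5416 = 54.16%.

54.2%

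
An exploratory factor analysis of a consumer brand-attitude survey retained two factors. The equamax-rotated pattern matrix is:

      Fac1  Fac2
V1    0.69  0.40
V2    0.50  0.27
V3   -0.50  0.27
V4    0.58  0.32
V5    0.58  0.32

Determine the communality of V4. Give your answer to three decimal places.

0.439

h² = 0.58² + 0.32² = 0.3364 + 0.1024 = 0.4388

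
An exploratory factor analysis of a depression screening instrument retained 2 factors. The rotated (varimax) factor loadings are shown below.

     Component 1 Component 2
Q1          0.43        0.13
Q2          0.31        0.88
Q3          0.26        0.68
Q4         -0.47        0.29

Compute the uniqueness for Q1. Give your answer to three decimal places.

0.798

h² = 0.43² + 0.13² = 0.1849 + 0.0169 = 0.2018
Uniqueness u² = 1 − h² = 1 − 0.2018 = 0.7982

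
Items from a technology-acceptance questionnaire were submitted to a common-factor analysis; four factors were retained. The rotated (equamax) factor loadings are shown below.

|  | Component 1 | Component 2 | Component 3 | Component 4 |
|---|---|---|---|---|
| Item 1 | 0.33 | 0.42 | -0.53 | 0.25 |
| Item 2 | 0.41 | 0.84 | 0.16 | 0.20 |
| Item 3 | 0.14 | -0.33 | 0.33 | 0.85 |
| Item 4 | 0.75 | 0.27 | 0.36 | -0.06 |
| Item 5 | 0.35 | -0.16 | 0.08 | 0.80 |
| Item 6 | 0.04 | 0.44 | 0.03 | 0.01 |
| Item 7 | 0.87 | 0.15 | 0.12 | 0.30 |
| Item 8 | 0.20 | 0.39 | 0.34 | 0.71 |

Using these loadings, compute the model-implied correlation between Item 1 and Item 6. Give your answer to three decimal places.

0.185

r̂ = Σ λ_i·λ_j across factors = (0.33)(0.04) + (0.42)(0.44) + (-0.53)(0.03) + (0.25)(0.01)
  = +0.0132 +0.1848 -0.0159 +0.0025 = 0.1846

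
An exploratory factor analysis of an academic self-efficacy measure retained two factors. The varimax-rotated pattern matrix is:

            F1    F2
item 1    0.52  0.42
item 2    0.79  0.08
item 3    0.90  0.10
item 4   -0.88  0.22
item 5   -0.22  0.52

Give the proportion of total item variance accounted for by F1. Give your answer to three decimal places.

SS loadings for F1 = 0.52² + 0.79² + 0.90² + (-0.88)² + (-0.22)² = 2.5273
Proportion of variance = 2.5273 / 5 = 0.5055.

0.505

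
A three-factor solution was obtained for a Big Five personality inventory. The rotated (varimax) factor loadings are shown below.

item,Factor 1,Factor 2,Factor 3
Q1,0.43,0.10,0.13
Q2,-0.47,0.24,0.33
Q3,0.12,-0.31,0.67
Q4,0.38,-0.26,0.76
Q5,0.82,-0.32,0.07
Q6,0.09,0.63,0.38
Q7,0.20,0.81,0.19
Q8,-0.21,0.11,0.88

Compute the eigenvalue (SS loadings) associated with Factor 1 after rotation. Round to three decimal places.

SS loadings for Factor 1 = 0.43² + (-0.47)² + 0.12² + 0.38² + 0.82² + 0.09² + 0.20² + (-0.21)² = 0.1849 + 0.2209 + 0.0144 + 0.1444 + 0.6724 + 0.0081 + 0.0400 + 0.0441 = 1.3292

1.329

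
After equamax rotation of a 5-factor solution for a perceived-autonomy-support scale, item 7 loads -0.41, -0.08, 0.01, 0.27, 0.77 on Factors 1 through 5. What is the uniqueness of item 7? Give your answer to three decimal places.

h² = (-0.41)² + (-0.08)² + 0.01² + 0.27² + 0.77² = 0.1681 + 0.0064 + 0.0001 + 0.0729 + 0.5929 = 0.8404
Uniqueness u² = 1 − h² = 1 − 0.8404 = 0.1596

0.160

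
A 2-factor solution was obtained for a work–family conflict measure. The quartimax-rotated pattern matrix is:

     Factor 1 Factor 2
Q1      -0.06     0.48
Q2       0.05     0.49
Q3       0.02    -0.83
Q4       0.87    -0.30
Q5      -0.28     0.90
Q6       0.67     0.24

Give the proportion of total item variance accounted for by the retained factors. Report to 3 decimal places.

SS loadings by factor: 1.2907, 2.1170; total = 3.4077.
Total variance with 6 standardized items is 6, so the solution explains 3.4077/6 = 0.5680.

0.568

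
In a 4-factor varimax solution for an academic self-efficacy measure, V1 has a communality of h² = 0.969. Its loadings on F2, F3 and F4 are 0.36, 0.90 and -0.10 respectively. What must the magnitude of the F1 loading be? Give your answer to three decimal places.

0.139

Under orthogonal rotation h² = Σλ², so λ_F1² = h² − (0.9496) = 0.969 − 0.9496 = 0.0194.
|λ| = √0.0194 = 0.1393.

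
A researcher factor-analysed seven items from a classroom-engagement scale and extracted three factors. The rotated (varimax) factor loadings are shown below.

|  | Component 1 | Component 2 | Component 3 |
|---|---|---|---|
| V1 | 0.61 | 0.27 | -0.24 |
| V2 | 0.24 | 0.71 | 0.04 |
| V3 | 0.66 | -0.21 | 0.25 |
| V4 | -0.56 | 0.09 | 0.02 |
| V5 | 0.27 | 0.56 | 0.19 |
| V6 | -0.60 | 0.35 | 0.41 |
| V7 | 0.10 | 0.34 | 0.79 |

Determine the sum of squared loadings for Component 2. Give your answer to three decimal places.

1.181

SS loadings for Component 2 = 0.27² + 0.71² + (-0.21)² + 0.09² + 0.56² + 0.35² + 0.34² = 0.0729 + 0.5041 + 0.0441 + 0.0081 + 0.3136 + 0.1225 + 0.1156 = 1.1809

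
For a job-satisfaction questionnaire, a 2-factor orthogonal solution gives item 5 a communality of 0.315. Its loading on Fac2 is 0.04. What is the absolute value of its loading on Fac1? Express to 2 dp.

0.56

Under orthogonal rotation h² = Σλ², so λ_Fac1² = h² − (0.0016) = 0.315 − 0.0016 = 0.3134.
|λ| = √0.3134 = 0.5598.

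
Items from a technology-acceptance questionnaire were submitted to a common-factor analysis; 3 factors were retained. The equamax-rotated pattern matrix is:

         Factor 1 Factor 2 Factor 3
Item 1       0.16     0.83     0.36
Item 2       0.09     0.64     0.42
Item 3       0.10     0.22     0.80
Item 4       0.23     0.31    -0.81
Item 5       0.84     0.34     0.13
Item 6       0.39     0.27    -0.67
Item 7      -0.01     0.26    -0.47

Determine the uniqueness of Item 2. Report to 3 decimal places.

h² = 0.09² + 0.64² + 0.42² = 0.0081 + 0.4096 + 0.1764 = 0.5941
Uniqueness u² = 1 − h² = 1 − 0.5941 = 0.4059

0.406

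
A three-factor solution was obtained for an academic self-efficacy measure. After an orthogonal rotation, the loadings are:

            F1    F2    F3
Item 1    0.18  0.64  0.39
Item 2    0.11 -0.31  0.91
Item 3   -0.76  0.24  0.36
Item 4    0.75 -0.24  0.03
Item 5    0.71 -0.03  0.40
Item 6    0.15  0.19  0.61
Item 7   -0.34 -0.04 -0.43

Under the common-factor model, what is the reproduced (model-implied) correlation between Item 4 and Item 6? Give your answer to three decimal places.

0.085

r̂ = Σ λ_i·λ_j across factors = (0.75)(0.15) + (-0.24)(0.19) + (0.03)(0.61)
  = +0.1125 -0.0456 +0.0183 = 0.0852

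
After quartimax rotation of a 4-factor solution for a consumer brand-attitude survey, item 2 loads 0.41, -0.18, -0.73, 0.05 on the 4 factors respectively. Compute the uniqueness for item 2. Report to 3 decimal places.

0.264

h² = 0.41² + (-0.18)² + (-0.73)² + 0.05² = 0.1681 + 0.0324 + 0.5329 + 0.0025 = 0.7359
Uniqueness u² = 1 − h² = 1 − 0.7359 = 0.2641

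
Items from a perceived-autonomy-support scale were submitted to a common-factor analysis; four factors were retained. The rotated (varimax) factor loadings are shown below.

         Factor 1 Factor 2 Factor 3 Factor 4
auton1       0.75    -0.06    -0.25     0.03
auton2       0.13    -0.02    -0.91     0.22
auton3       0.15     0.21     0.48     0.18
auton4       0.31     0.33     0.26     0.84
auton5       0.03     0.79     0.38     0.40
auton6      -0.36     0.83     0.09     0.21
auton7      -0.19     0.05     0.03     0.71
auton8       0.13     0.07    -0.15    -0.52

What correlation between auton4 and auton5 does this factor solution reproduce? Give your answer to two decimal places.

0.70

r̂ = Σ λ_i·λ_j across factors = (0.31)(0.03) + (0.33)(0.79) + (0.26)(0.38) + (0.84)(0.40)
  = +0.0093 +0.2607 +0.0988 +0.3360 = 0.7048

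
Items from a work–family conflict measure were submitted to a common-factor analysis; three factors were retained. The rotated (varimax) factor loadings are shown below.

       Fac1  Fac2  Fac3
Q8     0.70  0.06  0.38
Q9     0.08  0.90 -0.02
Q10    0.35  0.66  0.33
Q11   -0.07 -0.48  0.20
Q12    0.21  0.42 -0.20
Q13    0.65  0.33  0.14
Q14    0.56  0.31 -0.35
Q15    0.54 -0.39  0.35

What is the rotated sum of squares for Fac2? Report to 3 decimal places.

2.013

SS loadings for Fac2 = 0.06² + 0.90² + 0.66² + (-0.48)² + 0.42² + 0.33² + 0.31² + (-0.39)² = 0.0036 + 0.8100 + 0.4356 + 0.2304 + 0.1764 + 0.1089 + 0.0961 + 0.1521 = 2.0131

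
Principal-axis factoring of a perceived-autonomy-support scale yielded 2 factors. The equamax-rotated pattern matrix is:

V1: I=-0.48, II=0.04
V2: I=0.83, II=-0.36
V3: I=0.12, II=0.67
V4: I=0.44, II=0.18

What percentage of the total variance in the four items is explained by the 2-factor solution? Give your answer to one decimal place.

Communalities: 0.2320, 0.8185, 0.4633, 0.2260; Σh² = 1.7398.
Total variance with 4 standardized items is 4, so the solution explains 1.7398/4 = 0.4350 = 43.49%.

43.5%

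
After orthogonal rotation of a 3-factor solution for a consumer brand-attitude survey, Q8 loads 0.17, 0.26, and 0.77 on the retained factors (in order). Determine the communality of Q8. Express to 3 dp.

h² = 0.17² + 0.26² + 0.77² = 0.0289 + 0.0676 + 0.5929 = 0.6894

0.689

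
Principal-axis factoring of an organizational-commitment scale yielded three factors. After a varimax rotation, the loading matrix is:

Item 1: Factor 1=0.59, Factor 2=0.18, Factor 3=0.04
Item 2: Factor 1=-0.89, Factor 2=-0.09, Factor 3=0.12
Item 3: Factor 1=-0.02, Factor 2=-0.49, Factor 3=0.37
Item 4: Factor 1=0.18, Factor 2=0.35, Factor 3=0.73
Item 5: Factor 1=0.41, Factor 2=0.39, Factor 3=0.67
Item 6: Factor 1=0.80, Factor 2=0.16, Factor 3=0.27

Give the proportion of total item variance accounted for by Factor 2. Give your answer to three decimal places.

0.097

SS loadings for Factor 2 = 0.18² + (-0.09)² + (-0.49)² + 0.35² + 0.39² + 0.16² = 0.5808
Proportion of variance = 0.5808 / 6 = 0.0968.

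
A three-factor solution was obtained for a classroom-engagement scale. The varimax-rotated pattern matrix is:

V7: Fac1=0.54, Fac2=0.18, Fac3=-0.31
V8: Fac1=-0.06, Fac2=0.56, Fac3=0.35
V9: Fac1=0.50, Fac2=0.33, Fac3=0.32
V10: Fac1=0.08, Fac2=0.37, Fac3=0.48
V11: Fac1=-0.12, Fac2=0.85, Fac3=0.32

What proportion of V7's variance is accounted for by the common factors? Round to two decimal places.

h² = 0.54² + 0.18² + (-0.31)² = 0.2916 + 0.0324 + 0.0961 = 0.4201

0.42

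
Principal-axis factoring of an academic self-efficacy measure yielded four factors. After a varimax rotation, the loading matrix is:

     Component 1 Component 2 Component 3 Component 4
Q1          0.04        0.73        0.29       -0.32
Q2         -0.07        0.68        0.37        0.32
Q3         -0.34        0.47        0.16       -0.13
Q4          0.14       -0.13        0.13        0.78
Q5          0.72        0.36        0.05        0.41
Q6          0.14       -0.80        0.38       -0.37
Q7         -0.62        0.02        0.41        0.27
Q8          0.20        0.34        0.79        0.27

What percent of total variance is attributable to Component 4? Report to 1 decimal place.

16.0%

SS loadings for Component 4 = (-0.32)² + 0.32² + (-0.13)² + 0.78² + 0.41² + (-0.37)² + 0.27² + 0.27² = 1.2809
With 8 standardized items, total variance = 8. Proportion = 1.2809/8 = 0.1601 → 16.01%.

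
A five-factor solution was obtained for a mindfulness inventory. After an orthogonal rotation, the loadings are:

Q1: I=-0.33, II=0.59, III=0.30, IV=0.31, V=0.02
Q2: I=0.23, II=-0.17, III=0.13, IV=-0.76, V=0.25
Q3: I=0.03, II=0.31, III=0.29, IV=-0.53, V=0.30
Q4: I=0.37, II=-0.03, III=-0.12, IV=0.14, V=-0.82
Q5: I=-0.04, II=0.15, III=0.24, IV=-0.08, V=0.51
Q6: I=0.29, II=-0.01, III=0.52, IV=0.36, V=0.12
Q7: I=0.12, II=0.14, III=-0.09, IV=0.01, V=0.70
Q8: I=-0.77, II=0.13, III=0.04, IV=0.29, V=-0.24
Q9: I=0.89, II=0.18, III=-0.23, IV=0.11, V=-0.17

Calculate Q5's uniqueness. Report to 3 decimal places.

h² = (-0.04)² + 0.15² + 0.24² + (-0.08)² + 0.51² = 0.0016 + 0.0225 + 0.0576 + 0.0064 + 0.2601 = 0.3482
Uniqueness u² = 1 − h² = 1 − 0.3482 = 0.6518

0.652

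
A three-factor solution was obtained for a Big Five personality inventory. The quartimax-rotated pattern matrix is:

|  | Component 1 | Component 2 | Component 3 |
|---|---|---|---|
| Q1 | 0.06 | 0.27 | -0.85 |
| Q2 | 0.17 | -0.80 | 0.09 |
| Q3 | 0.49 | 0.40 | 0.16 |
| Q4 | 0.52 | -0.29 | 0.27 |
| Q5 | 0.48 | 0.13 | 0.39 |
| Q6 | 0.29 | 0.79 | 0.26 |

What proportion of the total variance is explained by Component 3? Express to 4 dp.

0.1748

SS loadings for Component 3 = (-0.85)² + 0.09² + 0.16² + 0.27² + 0.39² + 0.26² = 1.0488
Proportion of variance = 1.0488 / 6 = 0.1748.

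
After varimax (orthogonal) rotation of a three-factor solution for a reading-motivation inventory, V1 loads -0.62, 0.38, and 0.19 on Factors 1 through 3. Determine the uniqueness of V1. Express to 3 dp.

h² = (-0.62)² + 0.38² + 0.19² = 0.3844 + 0.1444 + 0.0361 = 0.5649
Uniqueness u² = 1 − h² = 1 − 0.5649 = 0.4351

0.435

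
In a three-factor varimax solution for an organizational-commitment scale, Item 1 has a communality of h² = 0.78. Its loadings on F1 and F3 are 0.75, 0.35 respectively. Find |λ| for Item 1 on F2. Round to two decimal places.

Under orthogonal rotation h² = Σλ², so λ_F2² = h² − (0.6850) = 0.78 − 0.6850 = 0.0950.
|λ| = √0.0950 = 0.3082.

0.31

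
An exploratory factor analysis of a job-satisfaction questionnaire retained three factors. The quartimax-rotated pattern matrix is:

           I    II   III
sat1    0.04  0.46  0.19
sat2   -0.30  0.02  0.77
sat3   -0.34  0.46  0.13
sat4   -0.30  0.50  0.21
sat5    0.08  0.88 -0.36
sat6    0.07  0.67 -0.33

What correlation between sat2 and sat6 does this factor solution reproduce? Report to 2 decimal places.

r̂ = Σ λ_i·λ_j across factors = (-0.30)(0.07) + (0.02)(0.67) + (0.77)(-0.33)
  = -0.0210 +0.0134 -0.2541 = -0.2617

-0.26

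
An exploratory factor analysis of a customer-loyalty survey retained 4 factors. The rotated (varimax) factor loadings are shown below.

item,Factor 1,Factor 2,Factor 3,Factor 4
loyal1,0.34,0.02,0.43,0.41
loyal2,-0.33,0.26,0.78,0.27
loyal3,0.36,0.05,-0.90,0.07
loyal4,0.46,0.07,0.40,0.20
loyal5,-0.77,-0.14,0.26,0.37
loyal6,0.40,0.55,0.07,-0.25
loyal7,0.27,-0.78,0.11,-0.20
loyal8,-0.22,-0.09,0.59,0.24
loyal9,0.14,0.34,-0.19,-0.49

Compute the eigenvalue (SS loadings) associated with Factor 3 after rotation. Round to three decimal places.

2.232

SS loadings for Factor 3 = 0.43² + 0.78² + (-0.90)² + 0.40² + 0.26² + 0.07² + 0.11² + 0.59² + (-0.19)² = 0.1849 + 0.6084 + 0.8100 + 0.1600 + 0.0676 + 0.0049 + 0.0121 + 0.3481 + 0.0361 = 2.2321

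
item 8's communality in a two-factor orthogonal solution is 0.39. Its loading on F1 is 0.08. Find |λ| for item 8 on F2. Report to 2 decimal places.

0.62

Under orthogonal rotation h² = Σλ², so λ_F2² = h² − (0.0064) = 0.39 − 0.0064 = 0.3836.
|λ| = √0.3836 = 0.6194.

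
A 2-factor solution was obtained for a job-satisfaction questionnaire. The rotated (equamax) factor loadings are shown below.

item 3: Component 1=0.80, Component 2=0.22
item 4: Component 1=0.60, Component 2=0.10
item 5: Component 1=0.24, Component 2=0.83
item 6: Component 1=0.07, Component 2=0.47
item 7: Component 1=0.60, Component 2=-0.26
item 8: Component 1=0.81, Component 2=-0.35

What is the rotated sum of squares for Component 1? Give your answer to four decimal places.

2.0786

SS loadings for Component 1 = 0.80² + 0.60² + 0.24² + 0.07² + 0.60² + 0.81² = 0.6400 + 0.3600 + 0.0576 + 0.0049 + 0.3600 + 0.6561 = 2.0786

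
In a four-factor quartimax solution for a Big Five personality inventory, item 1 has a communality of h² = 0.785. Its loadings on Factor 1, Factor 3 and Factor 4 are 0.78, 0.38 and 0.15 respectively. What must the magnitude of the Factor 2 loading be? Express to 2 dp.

Under orthogonal rotation h² = Σλ², so λ_Factor 2² = h² − (0.7753) = 0.785 − 0.7753 = 0.0097.
|λ| = √0.0097 = 0.0985.

0.10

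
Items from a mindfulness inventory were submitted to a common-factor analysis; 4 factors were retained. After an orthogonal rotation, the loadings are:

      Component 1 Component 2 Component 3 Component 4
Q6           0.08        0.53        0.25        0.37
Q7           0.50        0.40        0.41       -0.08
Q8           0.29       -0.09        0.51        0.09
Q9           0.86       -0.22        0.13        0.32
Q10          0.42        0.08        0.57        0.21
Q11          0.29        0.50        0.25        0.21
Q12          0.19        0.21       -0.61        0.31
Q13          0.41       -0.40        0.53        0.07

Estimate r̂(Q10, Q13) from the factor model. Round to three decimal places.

0.457

r̂ = Σ λ_i·λ_j across factors = (0.42)(0.41) + (0.08)(-0.40) + (0.57)(0.53) + (0.21)(0.07)
  = +0.1722 -0.0320 +0.3021 +0.0147 = 0.4570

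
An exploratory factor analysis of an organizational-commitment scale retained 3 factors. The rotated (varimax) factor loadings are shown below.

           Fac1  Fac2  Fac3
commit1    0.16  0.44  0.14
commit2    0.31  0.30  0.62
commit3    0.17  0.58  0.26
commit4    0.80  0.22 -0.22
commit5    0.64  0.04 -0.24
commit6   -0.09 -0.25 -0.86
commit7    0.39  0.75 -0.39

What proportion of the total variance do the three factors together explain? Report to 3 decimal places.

SS loadings by factor: 1.3604, 1.2950, 1.4693; total = 4.1247.
Total variance with 7 standardized items is 7, so the solution explains 4.1247/7 = 0.5892.

0.589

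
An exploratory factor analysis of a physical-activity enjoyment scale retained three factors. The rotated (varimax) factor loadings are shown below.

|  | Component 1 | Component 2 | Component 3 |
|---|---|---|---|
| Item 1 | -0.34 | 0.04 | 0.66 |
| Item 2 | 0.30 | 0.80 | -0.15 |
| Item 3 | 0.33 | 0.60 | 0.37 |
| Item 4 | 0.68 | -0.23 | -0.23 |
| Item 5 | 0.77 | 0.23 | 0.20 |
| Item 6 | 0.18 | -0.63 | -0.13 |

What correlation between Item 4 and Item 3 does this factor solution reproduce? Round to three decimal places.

r̂ = Σ λ_i·λ_j across factors = (0.68)(0.33) + (-0.23)(0.60) + (-0.23)(0.37)
  = +0.2244 -0.1380 -0.0851 = 0.0013

0.001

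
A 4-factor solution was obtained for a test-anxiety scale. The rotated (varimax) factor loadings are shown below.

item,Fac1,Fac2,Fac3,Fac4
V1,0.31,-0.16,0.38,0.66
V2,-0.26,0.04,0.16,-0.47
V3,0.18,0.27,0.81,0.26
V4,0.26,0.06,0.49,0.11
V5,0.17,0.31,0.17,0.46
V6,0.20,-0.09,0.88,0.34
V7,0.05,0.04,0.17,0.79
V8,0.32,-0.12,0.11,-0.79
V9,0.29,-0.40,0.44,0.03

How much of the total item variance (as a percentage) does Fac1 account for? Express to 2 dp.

SS loadings for Fac1 = 0.31² + (-0.26)² + 0.18² + 0.26² + 0.17² + 0.20² + 0.05² + 0.32² + 0.29² = 0.5216
With 9 standardized items, total variance = 9. Proportion = 0.5216/9 = 0.0580 → 5.80%.

5.80%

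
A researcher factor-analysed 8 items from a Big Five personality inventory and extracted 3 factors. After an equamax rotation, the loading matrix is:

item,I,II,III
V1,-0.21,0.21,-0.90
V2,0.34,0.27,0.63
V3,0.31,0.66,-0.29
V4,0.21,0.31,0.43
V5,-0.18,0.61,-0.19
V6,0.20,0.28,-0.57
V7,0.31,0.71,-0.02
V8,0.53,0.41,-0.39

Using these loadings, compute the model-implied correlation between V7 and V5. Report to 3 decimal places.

r̂ = Σ λ_i·λ_j across factors = (0.31)(-0.18) + (0.71)(0.61) + (-0.02)(-0.19)
  = -0.0558 +0.4331 +0.0038 = 0.3811

0.381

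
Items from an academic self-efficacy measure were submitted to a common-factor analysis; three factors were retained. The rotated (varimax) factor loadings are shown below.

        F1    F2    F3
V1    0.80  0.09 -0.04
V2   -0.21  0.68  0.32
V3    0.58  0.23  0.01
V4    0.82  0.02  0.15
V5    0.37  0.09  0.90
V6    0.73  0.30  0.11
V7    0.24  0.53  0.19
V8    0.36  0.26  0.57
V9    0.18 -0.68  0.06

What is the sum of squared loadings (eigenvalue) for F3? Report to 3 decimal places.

SS loadings for F3 = (-0.04)² + 0.32² + 0.01² + 0.15² + 0.90² + 0.11² + 0.19² + 0.57² + 0.06² = 0.0016 + 0.1024 + 0.0001 + 0.0225 + 0.8100 + 0.0121 + 0.0361 + 0.3249 + 0.0036 = 1.3133

1.313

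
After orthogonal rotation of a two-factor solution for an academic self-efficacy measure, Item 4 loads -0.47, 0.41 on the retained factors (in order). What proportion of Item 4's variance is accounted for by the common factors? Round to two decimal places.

h² = (-0.47)² + 0.41² = 0.2209 + 0.1681 = 0.3890

0.39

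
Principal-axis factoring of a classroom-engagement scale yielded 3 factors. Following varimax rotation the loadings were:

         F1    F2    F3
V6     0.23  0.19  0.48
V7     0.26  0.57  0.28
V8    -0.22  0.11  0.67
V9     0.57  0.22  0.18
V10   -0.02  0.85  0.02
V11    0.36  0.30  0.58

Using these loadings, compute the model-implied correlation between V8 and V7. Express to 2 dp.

0.19

r̂ = Σ λ_i·λ_j across factors = (-0.22)(0.26) + (0.11)(0.57) + (0.67)(0.28)
  = -0.0572 +0.0627 +0.1876 = 0.1931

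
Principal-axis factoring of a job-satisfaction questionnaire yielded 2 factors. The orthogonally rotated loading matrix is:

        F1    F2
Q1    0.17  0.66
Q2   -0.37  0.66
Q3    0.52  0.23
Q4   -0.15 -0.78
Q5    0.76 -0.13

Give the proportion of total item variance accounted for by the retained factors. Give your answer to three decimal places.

0.517

Communalities: 0.4645, 0.5725, 0.3233, 0.6309, 0.5945; Σh² = 2.5857.
Total variance with 5 standardized items is 5, so the solution explains 2.5857/5 = 0.5171.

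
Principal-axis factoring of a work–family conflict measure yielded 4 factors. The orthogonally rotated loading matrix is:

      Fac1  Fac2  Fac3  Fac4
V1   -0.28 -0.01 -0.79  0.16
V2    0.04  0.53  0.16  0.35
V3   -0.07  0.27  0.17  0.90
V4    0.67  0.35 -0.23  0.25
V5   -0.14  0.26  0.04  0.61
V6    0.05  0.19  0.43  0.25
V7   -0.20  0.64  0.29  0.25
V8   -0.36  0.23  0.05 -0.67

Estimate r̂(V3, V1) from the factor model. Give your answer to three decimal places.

r̂ = Σ λ_i·λ_j across factors = (-0.07)(-0.28) + (0.27)(-0.01) + (0.17)(-0.79) + (0.90)(0.16)
  = +0.0196 -0.0027 -0.1343 +0.1440 = 0.0266

0.027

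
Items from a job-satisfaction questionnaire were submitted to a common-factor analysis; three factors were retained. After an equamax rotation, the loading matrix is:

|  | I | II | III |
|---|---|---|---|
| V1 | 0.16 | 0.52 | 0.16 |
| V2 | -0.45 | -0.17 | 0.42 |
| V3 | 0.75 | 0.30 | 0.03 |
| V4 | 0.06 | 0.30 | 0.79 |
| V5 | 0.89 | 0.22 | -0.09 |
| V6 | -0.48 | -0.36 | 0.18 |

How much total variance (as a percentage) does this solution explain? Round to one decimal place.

SS loadings by factor: 1.8167, 0.6573, 0.8675; total = 3.3415.
Total variance with 6 standardized items is 6, so the solution explains 3.3415/6 = 0.5569 = 55.69%.

55.7%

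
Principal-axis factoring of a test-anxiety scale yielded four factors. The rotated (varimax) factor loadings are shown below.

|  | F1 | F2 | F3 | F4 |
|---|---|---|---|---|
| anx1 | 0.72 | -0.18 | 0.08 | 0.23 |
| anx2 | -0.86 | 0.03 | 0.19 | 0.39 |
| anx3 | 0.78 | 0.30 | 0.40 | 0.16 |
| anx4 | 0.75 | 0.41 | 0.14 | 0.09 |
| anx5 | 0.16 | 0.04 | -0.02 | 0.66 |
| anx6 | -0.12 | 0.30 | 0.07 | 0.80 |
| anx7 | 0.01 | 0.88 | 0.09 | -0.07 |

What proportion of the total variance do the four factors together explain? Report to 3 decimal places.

0.740

SS loadings by factor: 2.4690, 1.1574, 0.2355, 1.3192; total = 5.1811.
Total variance with 7 standardized items is 7, so the solution explains 5.1811/7 = 0.7402.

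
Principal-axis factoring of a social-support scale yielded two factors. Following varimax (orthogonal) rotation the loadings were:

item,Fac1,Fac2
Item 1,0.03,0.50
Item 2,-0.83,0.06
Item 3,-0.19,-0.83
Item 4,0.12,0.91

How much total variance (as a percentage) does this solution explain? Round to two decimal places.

Communalities: 0.2509, 0.6925, 0.7250, 0.8425; Σh² = 2.5109.
Total variance with 4 standardized items is 4, so the solution explains 2.5109/4 = 0.6277 = 62.77%.

62.77%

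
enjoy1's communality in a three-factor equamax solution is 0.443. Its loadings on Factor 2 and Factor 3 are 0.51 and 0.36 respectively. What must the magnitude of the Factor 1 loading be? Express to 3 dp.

Under orthogonal rotation h² = Σλ², so λ_Factor 1² = h² − (0.3897) = 0.443 − 0.3897 = 0.0533.
|λ| = √0.0533 = 0.2309.

0.231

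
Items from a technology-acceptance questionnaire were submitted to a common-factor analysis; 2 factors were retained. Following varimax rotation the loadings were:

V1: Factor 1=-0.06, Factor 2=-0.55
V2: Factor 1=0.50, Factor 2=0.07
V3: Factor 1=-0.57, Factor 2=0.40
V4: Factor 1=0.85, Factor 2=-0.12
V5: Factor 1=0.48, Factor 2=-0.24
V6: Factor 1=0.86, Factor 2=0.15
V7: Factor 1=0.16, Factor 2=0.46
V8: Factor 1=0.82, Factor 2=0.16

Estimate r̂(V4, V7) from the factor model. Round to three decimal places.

r̂ = Σ λ_i·λ_j across factors = (0.85)(0.16) + (-0.12)(0.46)
  = +0.1360 -0.0552 = 0.0808

0.081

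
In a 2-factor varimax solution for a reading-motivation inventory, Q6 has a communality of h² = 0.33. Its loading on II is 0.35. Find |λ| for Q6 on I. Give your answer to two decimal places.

0.46

Under orthogonal rotation h² = Σλ², so λ_I² = h² − (0.1225) = 0.33 − 0.1225 = 0.2075.
|λ| = √0.2075 = 0.4555.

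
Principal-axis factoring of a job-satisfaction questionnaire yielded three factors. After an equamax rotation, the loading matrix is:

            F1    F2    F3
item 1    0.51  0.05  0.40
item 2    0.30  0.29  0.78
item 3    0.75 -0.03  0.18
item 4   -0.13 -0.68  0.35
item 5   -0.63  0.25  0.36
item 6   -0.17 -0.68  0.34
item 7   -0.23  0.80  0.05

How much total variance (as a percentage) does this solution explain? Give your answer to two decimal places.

61.34%

Communalities: 0.4226, 0.7825, 0.5958, 0.6018, 0.5890, 0.6069, 0.6954; Σh² = 4.2940.
Total variance with 7 standardized items is 7, so the solution explains 4.2940/7 = 0.6134 = 61.34%.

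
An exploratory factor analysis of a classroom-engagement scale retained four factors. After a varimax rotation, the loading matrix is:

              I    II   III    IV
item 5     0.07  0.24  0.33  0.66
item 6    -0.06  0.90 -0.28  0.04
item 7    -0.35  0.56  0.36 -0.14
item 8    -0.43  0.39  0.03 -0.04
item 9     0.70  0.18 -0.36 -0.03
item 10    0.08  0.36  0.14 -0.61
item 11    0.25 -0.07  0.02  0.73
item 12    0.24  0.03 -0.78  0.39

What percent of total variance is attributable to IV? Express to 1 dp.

19.0%

SS loadings for IV = 0.66² + 0.04² + (-0.14)² + (-0.04)² + (-0.03)² + (-0.61)² + 0.73² + 0.39² = 1.5164
With 8 standardized items, total variance = 8. Proportion = 1.5164/8 = 0.1895 → 18.95%.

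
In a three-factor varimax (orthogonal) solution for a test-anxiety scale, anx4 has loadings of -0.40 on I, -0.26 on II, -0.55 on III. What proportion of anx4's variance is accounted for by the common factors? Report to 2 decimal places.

0.53

h² = (-0.40)² + (-0.26)² + (-0.55)² = 0.1600 + 0.0676 + 0.3025 = 0.5301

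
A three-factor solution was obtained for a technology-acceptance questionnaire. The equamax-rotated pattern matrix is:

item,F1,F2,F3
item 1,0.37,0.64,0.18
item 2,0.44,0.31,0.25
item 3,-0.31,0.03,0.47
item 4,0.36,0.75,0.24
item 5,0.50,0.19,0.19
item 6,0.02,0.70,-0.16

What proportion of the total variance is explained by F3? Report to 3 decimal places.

SS loadings for F3 = 0.18² + 0.25² + 0.47² + 0.24² + 0.19² + (-0.16)² = 0.4351
Proportion of variance = 0.4351 / 6 = 0.0725.

0.073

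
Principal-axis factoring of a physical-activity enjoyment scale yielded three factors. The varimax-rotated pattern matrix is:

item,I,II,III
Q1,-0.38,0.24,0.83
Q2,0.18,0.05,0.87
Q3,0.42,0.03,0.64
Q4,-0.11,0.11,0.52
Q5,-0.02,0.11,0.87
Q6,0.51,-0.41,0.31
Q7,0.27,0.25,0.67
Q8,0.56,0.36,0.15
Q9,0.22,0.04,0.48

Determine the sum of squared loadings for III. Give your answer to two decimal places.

SS loadings for III = 0.83² + 0.87² + 0.64² + 0.52² + 0.87² + 0.31² + 0.67² + 0.15² + 0.48² = 0.6889 + 0.7569 + 0.4096 + 0.2704 + 0.7569 + 0.0961 + 0.4489 + 0.0225 + 0.2304 = 3.6806

3.68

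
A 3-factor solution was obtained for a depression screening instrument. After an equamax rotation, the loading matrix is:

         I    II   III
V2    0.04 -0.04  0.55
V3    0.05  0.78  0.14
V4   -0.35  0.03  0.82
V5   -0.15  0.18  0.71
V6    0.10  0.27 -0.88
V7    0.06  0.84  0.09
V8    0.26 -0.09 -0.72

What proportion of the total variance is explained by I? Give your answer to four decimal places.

0.0329

SS loadings for I = 0.04² + 0.05² + (-0.35)² + (-0.15)² + 0.10² + 0.06² + 0.26² = 0.2303
Proportion of variance = 0.2303 / 7 = 0.0329.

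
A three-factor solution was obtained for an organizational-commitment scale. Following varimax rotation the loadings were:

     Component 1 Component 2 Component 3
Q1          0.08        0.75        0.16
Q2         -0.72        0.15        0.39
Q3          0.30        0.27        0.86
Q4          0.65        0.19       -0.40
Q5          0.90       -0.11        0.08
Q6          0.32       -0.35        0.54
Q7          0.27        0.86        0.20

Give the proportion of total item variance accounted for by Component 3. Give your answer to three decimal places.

SS loadings for Component 3 = 0.16² + 0.39² + 0.86² + (-0.40)² + 0.08² + 0.54² + 0.20² = 1.4153
Proportion of variance = 1.4153 / 7 = 0.2022.

0.202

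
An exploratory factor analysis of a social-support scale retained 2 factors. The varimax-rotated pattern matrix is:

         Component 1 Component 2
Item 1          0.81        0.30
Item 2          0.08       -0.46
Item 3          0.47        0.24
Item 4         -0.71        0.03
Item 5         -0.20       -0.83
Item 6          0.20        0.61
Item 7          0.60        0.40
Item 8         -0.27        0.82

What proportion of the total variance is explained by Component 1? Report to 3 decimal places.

SS loadings for Component 1 = 0.81² + 0.08² + 0.47² + (-0.71)² + (-0.20)² + 0.20² + 0.60² + (-0.27)² = 1.9004
Proportion of variance = 1.9004 / 8 = 0.2376.

0.238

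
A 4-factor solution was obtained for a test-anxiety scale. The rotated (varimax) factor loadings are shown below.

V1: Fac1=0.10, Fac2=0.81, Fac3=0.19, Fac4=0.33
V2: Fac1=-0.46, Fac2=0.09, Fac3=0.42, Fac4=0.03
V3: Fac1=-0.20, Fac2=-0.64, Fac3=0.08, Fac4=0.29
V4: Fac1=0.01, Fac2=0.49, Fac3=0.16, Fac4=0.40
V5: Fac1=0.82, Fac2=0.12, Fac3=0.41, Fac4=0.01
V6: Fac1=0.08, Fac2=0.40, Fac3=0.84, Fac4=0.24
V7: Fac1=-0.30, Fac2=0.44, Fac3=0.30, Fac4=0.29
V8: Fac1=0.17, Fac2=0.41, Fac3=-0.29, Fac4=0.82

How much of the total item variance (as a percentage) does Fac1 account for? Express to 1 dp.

13.2%

SS loadings for Fac1 = 0.10² + (-0.46)² + (-0.20)² + 0.01² + 0.82² + 0.08² + (-0.30)² + 0.17² = 1.0594
With 8 standardized items, total variance = 8. Proportion = 1.0594/8 = 0.1324 → 13.24%.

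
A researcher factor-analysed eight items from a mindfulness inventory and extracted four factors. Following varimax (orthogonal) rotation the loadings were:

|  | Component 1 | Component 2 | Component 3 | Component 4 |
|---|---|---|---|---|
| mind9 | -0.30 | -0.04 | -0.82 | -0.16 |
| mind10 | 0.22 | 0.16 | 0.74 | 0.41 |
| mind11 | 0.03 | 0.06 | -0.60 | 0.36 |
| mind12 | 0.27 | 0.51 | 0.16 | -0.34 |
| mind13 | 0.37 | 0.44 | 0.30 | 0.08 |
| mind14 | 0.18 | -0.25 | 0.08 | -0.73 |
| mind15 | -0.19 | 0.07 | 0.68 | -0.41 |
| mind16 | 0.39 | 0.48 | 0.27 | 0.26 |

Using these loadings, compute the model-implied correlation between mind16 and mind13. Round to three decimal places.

0.457

r̂ = Σ λ_i·λ_j across factors = (0.39)(0.37) + (0.48)(0.44) + (0.27)(0.30) + (0.26)(0.08)
  = +0.1443 +0.2112 +0.0810 +0.0208 = 0.4573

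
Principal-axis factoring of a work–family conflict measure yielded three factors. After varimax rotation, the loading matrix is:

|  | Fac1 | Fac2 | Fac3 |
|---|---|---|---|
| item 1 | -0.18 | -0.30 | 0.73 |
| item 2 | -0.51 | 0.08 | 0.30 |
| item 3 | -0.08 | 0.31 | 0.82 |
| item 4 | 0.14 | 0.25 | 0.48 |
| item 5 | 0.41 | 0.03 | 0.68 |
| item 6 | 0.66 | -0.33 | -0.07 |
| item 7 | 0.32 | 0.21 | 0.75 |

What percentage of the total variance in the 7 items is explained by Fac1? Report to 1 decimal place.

SS loadings for Fac1 = (-0.18)² + (-0.51)² + (-0.08)² + 0.14² + 0.41² + 0.66² + 0.32² = 1.0246
With 7 standardized items, total variance = 7. Proportion = 1.0246/7 = 0.1464 → 14.64%.

14.6%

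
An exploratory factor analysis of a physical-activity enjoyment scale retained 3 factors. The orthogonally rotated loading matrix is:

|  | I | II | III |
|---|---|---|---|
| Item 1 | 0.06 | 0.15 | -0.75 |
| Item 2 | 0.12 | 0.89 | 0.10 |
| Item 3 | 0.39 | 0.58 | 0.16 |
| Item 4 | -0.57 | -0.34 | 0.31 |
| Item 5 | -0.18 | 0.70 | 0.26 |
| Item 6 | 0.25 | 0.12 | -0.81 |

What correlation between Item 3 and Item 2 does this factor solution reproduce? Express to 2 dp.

r̂ = Σ λ_i·λ_j across factors = (0.39)(0.12) + (0.58)(0.89) + (0.16)(0.10)
  = +0.0468 +0.5162 +0.0160 = 0.5790

0.58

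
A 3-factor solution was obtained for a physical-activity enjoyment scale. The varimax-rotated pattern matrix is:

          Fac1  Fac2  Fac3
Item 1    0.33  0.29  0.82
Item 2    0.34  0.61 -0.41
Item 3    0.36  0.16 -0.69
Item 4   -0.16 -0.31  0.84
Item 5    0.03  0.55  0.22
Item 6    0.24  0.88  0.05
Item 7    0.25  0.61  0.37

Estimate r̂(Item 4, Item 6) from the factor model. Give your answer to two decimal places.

-0.27

r̂ = Σ λ_i·λ_j across factors = (-0.16)(0.24) + (-0.31)(0.88) + (0.84)(0.05)
  = -0.0384 -0.2728 +0.0420 = -0.2692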